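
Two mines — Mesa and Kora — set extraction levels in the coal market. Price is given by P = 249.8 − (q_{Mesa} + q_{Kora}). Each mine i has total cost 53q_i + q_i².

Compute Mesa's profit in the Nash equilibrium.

3098.4192

Mine Mesa's profit: π = q_{Mesa}(249.8 − (q_{Mesa} + q_{Kora})) − 53q_{Mesa} − q_{Mesa}².
∂π/∂q_{Mesa} = 196.8 − 4q_{Mesa} − q_{Kora} = 0, so q_{Mesa} = 49.2 − 0.25q_{Kora}.
The game is symmetric, so in equilibrium q_{Kora} = q_{Mesa}: the reaction function gives 1.25q_{Mesa} = 49.2, hence q_{Mesa} = 39.36.
Price P = 249.8 − 78.72 = 171.08.
Mesa's profit: (171.08 − 53)·39.36 − (39.36)² = 3098.4192.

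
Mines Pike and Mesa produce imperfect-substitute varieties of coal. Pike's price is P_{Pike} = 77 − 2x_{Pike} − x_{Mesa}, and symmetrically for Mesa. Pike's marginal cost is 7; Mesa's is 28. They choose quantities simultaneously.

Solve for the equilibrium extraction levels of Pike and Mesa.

15.4, 8.4

Mine Pike's profit: π = x_{Pike}(77 − 2x_{Pike} − x_{Mesa}) − 7x_{Pike}.
∂π/∂x_{Pike} = 70 − 4x_{Pike} − x_{Mesa} = 0 ⇒ x_{Pike} = 17.5 − 0.25x_{Mesa}.
Similarly x_{Mesa} = 12.25 − 0.25x_{Pike}.
Solving the two reaction functions simultaneously: (1 − (−0.25)(−0.25))x_{Pike} = 17.5 − 0.25·12.25, so 0.9375x_{Pike} = 14.4375 and x_{Pike} = 15.4.
Then x_{Mesa} = 12.25 − 0.25·15.4 = 8.4.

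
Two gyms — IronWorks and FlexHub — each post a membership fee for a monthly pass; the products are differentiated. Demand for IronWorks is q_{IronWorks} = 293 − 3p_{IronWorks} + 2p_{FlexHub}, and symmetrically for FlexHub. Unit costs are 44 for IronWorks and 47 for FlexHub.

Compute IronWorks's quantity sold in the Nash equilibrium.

188.4375

IronWorks's profit: π = (p_{IronWorks} − 44)(293 − 3p_{IronWorks} + 2p_{FlexHub}).
∂π/∂p_{IronWorks} = 425 − 6p_{IronWorks} + 2p_{FlexHub} = 0 ⇒ p_{IronWorks} = 425/6 + (1/3)p_{FlexHub}.
Similarly p_{FlexHub} = 217/3 + (1/3)p_{IronWorks}.
Plugging p_{FlexHub} into IronWorks's best response: p_{IronWorks} = 425/6 + (1/3)(217/3 + (1/3)p_{IronWorks}) ⇒ (8/9)p_{IronWorks} = 1709/18, so p_{IronWorks} = 106.8125.
Then p_{FlexHub} = 217/3 + (1/3)·106.8125 = 107.9375.
q_{IronWorks} = 293 − 3·106.8125 + 2·107.9375 = 188.4375.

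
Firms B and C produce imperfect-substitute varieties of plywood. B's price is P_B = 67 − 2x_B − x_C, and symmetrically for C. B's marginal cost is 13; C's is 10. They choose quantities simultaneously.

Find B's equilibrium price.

Firm B's profit: π = x_B(67 − 2x_B − x_C) − 13x_B.
∂π/∂x_B = 54 − 4x_B − x_C = 0 ⇒ x_B = 13.5 − 0.25x_C.
Similarly x_C = 14.25 − 0.25x_B.
Solving the two reaction functions simultaneously: (1 − (−0.25)(−0.25))x_B = 13.5 − 0.25·14.25, so 0.9375x_B = 9.9375 and x_B = 10.6.
Then x_C = 14.25 − 0.25·10.6 = 11.6.
P_B = 67 − 2·10.6 − 11.6 = 34.2.

34.2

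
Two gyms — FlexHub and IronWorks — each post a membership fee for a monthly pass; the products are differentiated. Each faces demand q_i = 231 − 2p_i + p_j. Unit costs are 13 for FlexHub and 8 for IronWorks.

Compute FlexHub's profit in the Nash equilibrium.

FlexHub's profit: π = (p_{FlexHub} − 13)(231 − 2p_{FlexHub} + p_{IronWorks}).
∂π/∂p_{FlexHub} = 257 − 4p_{FlexHub} + p_{IronWorks} = 0 ⇒ p_{FlexHub} = 64.25 + 0.25p_{IronWorks}.
Similarly p_{IronWorks} = 61.75 + 0.25p_{FlexHub}.
Plugging p_{IronWorks} into FlexHub's best response: p_{FlexHub} = 64.25 + 0.25(61.75 + 0.25p_{FlexHub}) ⇒ 0.9375p_{FlexHub} = 79.6875, so p_{FlexHub} = 85.
Then p_{IronWorks} = 61.75 + 0.25·85 = 83.
q_{FlexHub} = 231 − 2·85 + 83 = 144.
Profit = (85 − 13)·144 = 10368.

10368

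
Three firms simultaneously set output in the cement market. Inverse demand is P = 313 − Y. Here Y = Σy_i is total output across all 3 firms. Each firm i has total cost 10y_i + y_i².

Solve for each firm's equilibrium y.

50.5

A representative firm's profit is π_i = y_i(313 − Y) − 10y_i − y_i², with Y = y_i + Σ_{j≠i} y_j.
First-order condition: 303 − 4y_i − Σ_{j≠i} y_j = 0.
Imposing symmetry (y_j = y for all j) turns Σ_{j≠i} y_j into 2y, so 303 = 6y and y = 50.5.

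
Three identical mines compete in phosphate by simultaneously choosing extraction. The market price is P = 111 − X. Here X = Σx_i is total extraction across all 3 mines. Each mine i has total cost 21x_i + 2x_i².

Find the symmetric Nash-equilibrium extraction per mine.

A representative mine's profit is π_i = x_i(111 − X) − 21x_i − 2x_i², with X = x_i + Σ_{j≠i} x_j.
First-order condition: 90 − 6x_i − Σ_{j≠i} x_j = 0.
In a symmetric equilibrium every mine chooses the same x, so Σ_{j≠i} x_j = 2x. The condition becomes 90 − 8x = 0, giving x = 90/8 = 11.25.

11.25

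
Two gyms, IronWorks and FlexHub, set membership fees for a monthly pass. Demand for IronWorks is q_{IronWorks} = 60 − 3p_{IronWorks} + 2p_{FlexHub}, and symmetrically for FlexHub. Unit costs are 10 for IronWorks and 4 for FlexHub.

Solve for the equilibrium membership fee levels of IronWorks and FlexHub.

IronWorks's profit: π = (p_{IronWorks} − 10)(60 − 3p_{IronWorks} + 2p_{FlexHub}).
∂π/∂p_{IronWorks} = 90 − 6p_{IronWorks} + 2p_{FlexHub} = 0 ⇒ p_{IronWorks} = 15 + (1/3)p_{FlexHub}.
Similarly p_{FlexHub} = 12 + (1/3)p_{IronWorks}.
Plugging p_{FlexHub} into IronWorks's best response: p_{IronWorks} = 15 + (1/3)(12 + (1/3)p_{IronWorks}) ⇒ (8/9)p_{IronWorks} = 19, so p_{IronWorks} = 21.375.
Then p_{FlexHub} = 12 + (1/3)·21.375 = 19.125.

21.375, 19.125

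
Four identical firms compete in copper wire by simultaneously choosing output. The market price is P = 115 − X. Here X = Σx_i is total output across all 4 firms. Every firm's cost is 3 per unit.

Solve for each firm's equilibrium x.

A representative firm's profit is π_i = x_i(115 − X) − 3x_i, with X = x_i + Σ_{j≠i} x_j.
First-order condition: 112 − 2x_i − Σ_{j≠i} x_j = 0.
With identical firms, set every x_j = x: then 112 − 2x − 3x = 0, i.e. x = 112/5 = 22.4.

22.4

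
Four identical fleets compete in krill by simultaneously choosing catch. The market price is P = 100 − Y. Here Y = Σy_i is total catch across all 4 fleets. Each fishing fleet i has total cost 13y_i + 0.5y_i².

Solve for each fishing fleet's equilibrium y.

A representative fishing fleet's profit is π_i = y_i(100 − Y) − 13y_i − 0.5y_i², with Y = y_i + Σ_{j≠i} y_j.
First-order condition: 87 − 3y_i − Σ_{j≠i} y_j = 0.
Imposing symmetry (y_j = y for all j) turns Σ_{j≠i} y_j into 3y, so 87 = 6y and y = 14.5.

14.5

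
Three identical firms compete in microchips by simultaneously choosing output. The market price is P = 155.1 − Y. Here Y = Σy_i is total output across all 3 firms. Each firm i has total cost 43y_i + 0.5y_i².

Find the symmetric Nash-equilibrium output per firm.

A representative firm's profit is π_i = y_i(155.1 − Y) − 43y_i − 0.5y_i², with Y = y_i + Σ_{j≠i} y_j.
First-order condition: 112.1 − 3y_i − Σ_{j≠i} y_j = 0.
Imposing symmetry (y_j = y for all j) turns Σ_{j≠i} y_j into 2y, so 112.1 = 5y and y = 22.42.

22.42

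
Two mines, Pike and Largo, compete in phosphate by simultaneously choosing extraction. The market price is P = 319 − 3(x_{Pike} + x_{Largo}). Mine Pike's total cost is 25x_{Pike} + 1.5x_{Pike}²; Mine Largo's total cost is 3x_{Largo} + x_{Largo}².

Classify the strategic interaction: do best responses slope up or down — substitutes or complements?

strategic substitutes

Mine Pike's profit: π = x_{Pike}(319 − 3(x_{Pike} + x_{Largo})) − 25x_{Pike} − 1.5x_{Pike}².
∂π/∂x_{Pike} = 294 − 9x_{Pike} − 3x_{Largo} = 0, so x_{Pike} = 98/3 − (1/3)x_{Largo}.
The best-response slope dx_{Pike}/dx_{Largo} = −1/3 < 0: the reaction function is downward-sloping, so the choices are strategic substitutes.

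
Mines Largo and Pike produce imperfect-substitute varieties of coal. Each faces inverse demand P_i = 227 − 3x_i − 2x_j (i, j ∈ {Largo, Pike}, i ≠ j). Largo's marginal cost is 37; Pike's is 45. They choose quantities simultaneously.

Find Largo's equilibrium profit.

Mine Largo's profit: π = x_{Largo}(227 − 3x_{Largo} − 2x_{Pike}) − 37x_{Largo}.
∂π/∂x_{Largo} = 190 − 6x_{Largo} − 2x_{Pike} = 0 ⇒ x_{Largo} = 95/3 − (1/3)x_{Pike}.
Similarly x_{Pike} = 91/3 − (1/3)x_{Largo}.
Substituting the second reaction function into the first: x_{Largo} = 95/3 − (1/3)(91/3 − (1/3)x_{Largo}), which gives (8/9)x_{Largo} = 194/9 ⇒ x_{Largo} = 24.25.
Then x_{Pike} = 91/3 − (1/3)·24.25 = 22.25.
P_{Largo} = 227 − 3·24.25 − 2·22.25 = 109.75.
Profit = (109.75 − 37)·24.25 = 1764.1875.

1764.1875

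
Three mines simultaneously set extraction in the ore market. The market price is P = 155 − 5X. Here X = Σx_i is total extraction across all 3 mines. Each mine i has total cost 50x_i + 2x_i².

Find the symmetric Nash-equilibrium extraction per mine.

4.375

A representative mine's profit is π_i = x_i(155 − 5X) − 50x_i − 2x_i², with X = x_i + Σ_{j≠i} x_j.
First-order condition: 105 − 14x_i − 5Σ_{j≠i} x_j = 0.
With identical mines, set every x_j = x: then 105 − 14x − 10x = 0, i.e. x = 105/24 = 4.375.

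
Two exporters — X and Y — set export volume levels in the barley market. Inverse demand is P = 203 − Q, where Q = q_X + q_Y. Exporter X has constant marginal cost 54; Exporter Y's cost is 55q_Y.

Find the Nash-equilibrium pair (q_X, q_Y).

Exporter X's profit: π = q_X(203 − (q_X + q_Y)) − 54q_X.
∂π/∂q_X = 149 − 2q_X − q_Y = 0, so q_X = 74.5 − 0.5q_Y.
By the same steps for Y: q_Y = 74 − 0.5q_X.
Plugging q_Y into X's best response: q_X = 74.5 − 0.5(74 − 0.5q_X) ⇒ 0.75q_X = 37.5, so q_X = 50.
Then q_Y = 74 − 0.5·50 = 49.

50, 49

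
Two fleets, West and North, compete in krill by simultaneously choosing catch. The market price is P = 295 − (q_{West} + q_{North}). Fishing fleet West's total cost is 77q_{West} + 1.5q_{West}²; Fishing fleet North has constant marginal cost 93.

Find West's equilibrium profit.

1690

Fishing fleet West's profit: π = q_{West}(295 − (q_{West} + q_{North})) − 77q_{West} − 1.5q_{West}².
∂π/∂q_{West} = 218 − 5q_{West} − q_{North} = 0, so q_{West} = 43.6 − 0.2q_{North}.
For North: ∂π/∂q_{North} = 202 − 2q_{North} − q_{West} = 0 ⇒ q_{North} = 101 − 0.5q_{West}.
Solving the two reaction functions simultaneously: (1 − (−0.2)(−0.5))q_{West} = 43.6 − 0.2·101, so 0.9q_{West} = 23.4 and q_{West} = 26.
Then q_{North} = 101 − 0.5·26 = 88.
Price P = 295 − 114 = 181.
West's profit: (181 − 77)·26 − 1.5(26)² = 1690.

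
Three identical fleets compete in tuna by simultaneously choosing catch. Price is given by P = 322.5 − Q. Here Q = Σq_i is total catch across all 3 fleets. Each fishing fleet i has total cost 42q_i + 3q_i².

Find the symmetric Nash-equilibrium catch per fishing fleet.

28.05

A representative fishing fleet's profit is π_i = q_i(322.5 − Q) − 42q_i − 3q_i², with Q = q_i + Σ_{j≠i} q_j.
First-order condition: 280.5 − 8q_i − Σ_{j≠i} q_j = 0.
With identical fishing fleets, set every q_j = q: then 280.5 − 8q − 2q = 0, i.e. q = 280.5/10 = 28.05.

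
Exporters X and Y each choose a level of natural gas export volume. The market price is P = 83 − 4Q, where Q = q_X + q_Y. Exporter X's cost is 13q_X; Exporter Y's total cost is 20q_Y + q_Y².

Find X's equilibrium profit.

196

Exporter X's profit: π = q_X(83 − 4(q_X + q_Y)) − 13q_X.
∂π/∂q_X = 70 − 8q_X − 4q_Y = 0, so q_X = 8.75 − 0.5q_Y.
For Y: ∂π/∂q_Y = 63 − 10q_Y − 4q_X = 0 ⇒ q_Y = 6.3 − 0.4q_X.
Solving the two reaction functions simultaneously: (1 − (−0.5)(−0.4))q_X = 8.75 − 0.5·6.3, so 0.8q_X = 5.6 and q_X = 7.
Then q_Y = 6.3 − 0.4·7 = 3.5.
Price P = 83 − 4·10.5 = 41.
X's profit: (41 − 13)·7 = 196.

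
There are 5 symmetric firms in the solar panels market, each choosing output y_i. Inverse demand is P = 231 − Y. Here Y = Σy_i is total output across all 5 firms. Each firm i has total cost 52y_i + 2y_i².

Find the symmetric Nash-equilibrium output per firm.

17.9

A representative firm's profit is π_i = y_i(231 − Y) − 52y_i − 2y_i², with Y = y_i + Σ_{j≠i} y_j.
First-order condition: 179 − 6y_i − Σ_{j≠i} y_j = 0.
In a symmetric equilibrium every firm chooses the same y, so Σ_{j≠i} y_j = 4y. The condition becomes 179 − 10y = 0, giving y = 179/10 = 17.9.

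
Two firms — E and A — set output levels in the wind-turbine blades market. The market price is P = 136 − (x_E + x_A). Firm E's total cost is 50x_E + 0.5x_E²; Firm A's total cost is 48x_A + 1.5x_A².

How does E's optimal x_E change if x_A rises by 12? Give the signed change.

Firm E's profit: π = x_E(136 − (x_E + x_A)) − 50x_E − 0.5x_E².
∂π/∂x_E = 86 − 3x_E − x_A = 0, so x_E = 86/3 − (1/3)x_A.
The reaction-function slope is −1/3, so a 12-unit rise in x_A moves x_E by −1/3 × 12 = −4. E's best response falls — the actions are strategic substitutes.

-4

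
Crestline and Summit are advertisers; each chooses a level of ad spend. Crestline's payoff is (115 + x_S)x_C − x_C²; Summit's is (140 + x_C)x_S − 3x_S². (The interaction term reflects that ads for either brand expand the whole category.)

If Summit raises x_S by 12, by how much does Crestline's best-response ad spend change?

Expanding Crestline's payoff: 115x_C + x_Sx_C − x_C².
∂π/∂x_C = 115 + x_S − 2x_C = 0, so x_C = 57.5 + 0.5x_S.
The reaction-function slope is 0.5, so a 12-unit rise in x_S moves x_C by 0.5 × 12 = 6. Crestline's best response rises — the actions are strategic complements.

6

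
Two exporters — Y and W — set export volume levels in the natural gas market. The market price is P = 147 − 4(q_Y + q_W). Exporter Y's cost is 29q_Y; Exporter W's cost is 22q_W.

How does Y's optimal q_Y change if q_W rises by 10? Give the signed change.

Exporter Y's profit: π = q_Y(147 − 4(q_Y + q_W)) − 29q_Y.
∂π/∂q_Y = 118 − 8q_Y − 4q_W = 0, so q_Y = 14.75 − 0.5q_W.
The reaction-function slope is −0.5, so a 10-unit rise in q_W moves q_Y by −0.5 × 10 = −5. Y's best response falls — the actions are strategic substitutes.

-5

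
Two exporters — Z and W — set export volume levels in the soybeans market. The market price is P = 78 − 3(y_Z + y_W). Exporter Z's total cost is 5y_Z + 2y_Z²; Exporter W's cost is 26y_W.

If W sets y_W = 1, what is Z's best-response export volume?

Exporter Z's profit: π = y_Z(78 − 3(y_Z + y_W)) − 5y_Z − 2y_Z².
∂π/∂y_Z = 73 − 10y_Z − 3y_W = 0, so y_Z = 7.3 − 0.3y_W.
At y_W = 1: y_Z = 7.3 − 0.3·1 = 7.

7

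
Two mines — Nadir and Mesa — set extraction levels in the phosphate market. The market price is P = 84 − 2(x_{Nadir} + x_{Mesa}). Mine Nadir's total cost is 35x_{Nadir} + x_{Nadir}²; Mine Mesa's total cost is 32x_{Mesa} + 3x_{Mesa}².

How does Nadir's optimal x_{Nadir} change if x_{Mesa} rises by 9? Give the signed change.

-3

Mine Nadir's profit: π = x_{Nadir}(84 − 2(x_{Nadir} + x_{Mesa})) − 35x_{Nadir} − x_{Nadir}².
∂π/∂x_{Nadir} = 49 − 6x_{Nadir} − 2x_{Mesa} = 0, so x_{Nadir} = 49/6 − (1/3)x_{Mesa}.
The reaction-function slope is −1/3, so a 9-unit rise in x_{Mesa} moves x_{Nadir} by −1/3 × 9 = −3. Nadir's best response falls — the actions are strategic substitutes.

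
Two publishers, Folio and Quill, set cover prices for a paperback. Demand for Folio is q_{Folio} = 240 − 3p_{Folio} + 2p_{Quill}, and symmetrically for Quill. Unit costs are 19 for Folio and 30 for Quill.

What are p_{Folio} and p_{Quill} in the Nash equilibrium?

Folio's profit: π = (p_{Folio} − 19)(240 − 3p_{Folio} + 2p_{Quill}).
∂π/∂p_{Folio} = 297 − 6p_{Folio} + 2p_{Quill} = 0 ⇒ p_{Folio} = 49.5 + (1/3)p_{Quill}.
Similarly p_{Quill} = 55 + (1/3)p_{Folio}.
Plugging p_{Quill} into Folio's best response: p_{Folio} = 49.5 + (1/3)(55 + (1/3)p_{Folio}) ⇒ (8/9)p_{Folio} = 407/6, so p_{Folio} = 76.3125.
Then p_{Quill} = 55 + (1/3)·76.3125 = 80.4375.

76.3125, 80.4375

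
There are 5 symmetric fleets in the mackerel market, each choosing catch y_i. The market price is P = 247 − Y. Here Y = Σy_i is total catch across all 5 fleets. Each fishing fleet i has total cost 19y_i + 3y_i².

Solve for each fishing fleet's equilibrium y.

A representative fishing fleet's profit is π_i = y_i(247 − Y) − 19y_i − 3y_i², with Y = y_i + Σ_{j≠i} y_j.
First-order condition: 228 − 8y_i − Σ_{j≠i} y_j = 0.
Imposing symmetry (y_j = y for all j) turns Σ_{j≠i} y_j into 4y, so 228 = 12y and y = 19.

19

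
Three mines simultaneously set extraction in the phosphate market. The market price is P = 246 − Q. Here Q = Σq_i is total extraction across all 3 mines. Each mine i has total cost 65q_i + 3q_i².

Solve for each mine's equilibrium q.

18.1

A representative mine's profit is π_i = q_i(246 − Q) − 65q_i − 3q_i², with Q = q_i + Σ_{j≠i} q_j.
First-order condition: 181 − 8q_i − Σ_{j≠i} q_j = 0.
Imposing symmetry (q_j = q for all j) turns Σ_{j≠i} q_j into 2q, so 181 = 10q and q = 18.1.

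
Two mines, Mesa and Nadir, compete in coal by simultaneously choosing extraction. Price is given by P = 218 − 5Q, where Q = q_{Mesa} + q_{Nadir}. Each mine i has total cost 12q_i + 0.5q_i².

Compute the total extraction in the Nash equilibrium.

Mine Mesa's profit: π = q_{Mesa}(218 − 5(q_{Mesa} + q_{Nadir})) − 12q_{Mesa} − 0.5q_{Mesa}².
∂π/∂q_{Mesa} = 206 − 11q_{Mesa} − 5q_{Nadir} = 0, so q_{Mesa} = 206/11 − (5/11)q_{Nadir}.
By symmetry q_{Nadir} = q_{Mesa}; substituting into the reaction function, (16/11)q_{Mesa} = 206/11 and q_{Mesa} = 12.875.
Total extraction: 12.875 + 12.875 = 25.75.

25.75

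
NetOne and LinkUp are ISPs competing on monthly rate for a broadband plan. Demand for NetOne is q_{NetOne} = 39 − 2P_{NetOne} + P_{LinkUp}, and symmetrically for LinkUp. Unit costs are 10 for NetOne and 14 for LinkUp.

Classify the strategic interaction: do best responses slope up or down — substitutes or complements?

strategic complements

NetOne's profit: π = (P_{NetOne} − 10)(39 − 2P_{NetOne} + P_{LinkUp}).
∂π/∂P_{NetOne} = 59 − 4P_{NetOne} + P_{LinkUp} = 0 ⇒ P_{NetOne} = 14.75 + 0.25P_{LinkUp}.
The best-response slope dP_{NetOne}/dP_{LinkUp} = 0.25 > 0: the reaction function is upward-sloping, so the choices are strategic complements.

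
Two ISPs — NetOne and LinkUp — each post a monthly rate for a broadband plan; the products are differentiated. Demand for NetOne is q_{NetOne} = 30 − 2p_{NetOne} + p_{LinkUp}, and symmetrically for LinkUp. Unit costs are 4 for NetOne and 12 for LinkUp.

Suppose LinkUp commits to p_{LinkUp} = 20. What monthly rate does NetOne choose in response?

14.5

NetOne's profit: π = (p_{NetOne} − 4)(30 − 2p_{NetOne} + p_{LinkUp}).
∂π/∂p_{NetOne} = 38 − 4p_{NetOne} + p_{LinkUp} = 0 ⇒ p_{NetOne} = 9.5 + 0.25p_{LinkUp}.
At p_{LinkUp} = 20: p_{NetOne} = 9.5 + 0.25·20 = 14.5.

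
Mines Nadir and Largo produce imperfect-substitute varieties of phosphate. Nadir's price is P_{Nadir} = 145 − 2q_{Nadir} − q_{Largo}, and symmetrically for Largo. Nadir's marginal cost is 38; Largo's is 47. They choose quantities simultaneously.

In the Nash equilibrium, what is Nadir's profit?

968

Mine Nadir's profit: π = q_{Nadir}(145 − 2q_{Nadir} − q_{Largo}) − 38q_{Nadir}.
∂π/∂q_{Nadir} = 107 − 4q_{Nadir} − q_{Largo} = 0 ⇒ q_{Nadir} = 26.75 − 0.25q_{Largo}.
Similarly q_{Largo} = 24.5 − 0.25q_{Nadir}.
Solving the two reaction functions simultaneously: (1 − (−0.25)(−0.25))q_{Nadir} = 26.75 − 0.25·24.5, so 0.9375q_{Nadir} = 20.625 and q_{Nadir} = 22.
Then q_{Largo} = 24.5 − 0.25·22 = 19.
P_{Nadir} = 145 − 2·22 − 19 = 82.
Profit = (82 − 38)·22 = 968.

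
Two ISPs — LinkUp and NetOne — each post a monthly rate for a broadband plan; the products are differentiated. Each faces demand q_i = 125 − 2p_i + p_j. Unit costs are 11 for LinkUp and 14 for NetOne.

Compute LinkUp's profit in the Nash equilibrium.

2949.12

LinkUp's profit: π = (p_{LinkUp} − 11)(125 − 2p_{LinkUp} + p_{NetOne}).
∂π/∂p_{LinkUp} = 147 − 4p_{LinkUp} + p_{NetOne} = 0 ⇒ p_{LinkUp} = 36.75 + 0.25p_{NetOne}.
Similarly p_{NetOne} = 38.25 + 0.25p_{LinkUp}.
Substituting the second reaction function into the first: p_{LinkUp} = 36.75 + 0.25(38.25 + 0.25p_{LinkUp}), which gives 0.9375p_{LinkUp} = 46.3125 ⇒ p_{LinkUp} = 49.4.
Then p_{NetOne} = 38.25 + 0.25·49.4 = 50.6.
q_{LinkUp} = 125 − 2·49.4 + 50.6 = 76.8.
Profit = (49.4 − 11)·76.8 = 2949.12.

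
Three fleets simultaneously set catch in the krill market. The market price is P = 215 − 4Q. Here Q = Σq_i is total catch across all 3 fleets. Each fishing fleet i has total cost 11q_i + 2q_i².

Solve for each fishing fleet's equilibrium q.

10.2

A representative fishing fleet's profit is π_i = q_i(215 − 4Q) − 11q_i − 2q_i², with Q = q_i + Σ_{j≠i} q_j.
First-order condition: 204 − 12q_i − 4Σ_{j≠i} q_j = 0.
With identical fishing fleets, set every q_j = q: then 204 − 12q − 8q = 0, i.e. q = 204/20 = 10.2.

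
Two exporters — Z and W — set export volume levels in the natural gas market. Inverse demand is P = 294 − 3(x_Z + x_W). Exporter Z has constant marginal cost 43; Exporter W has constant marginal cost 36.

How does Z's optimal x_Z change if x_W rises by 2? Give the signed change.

Exporter Z's profit: π = x_Z(294 − 3(x_Z + x_W)) − 43x_Z.
∂π/∂x_Z = 251 − 6x_Z − 3x_W = 0, so x_Z = 251/6 − 0.5x_W.
The reaction-function slope is −0.5, so a 2-unit rise in x_W moves x_Z by −0.5 × 2 = −1. Z's best response falls — the actions are strategic substitutes.

-1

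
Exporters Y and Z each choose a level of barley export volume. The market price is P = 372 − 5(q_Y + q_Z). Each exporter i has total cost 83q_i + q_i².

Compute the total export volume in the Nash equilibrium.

34

Exporter Y's profit: π = q_Y(372 − 5(q_Y + q_Z)) − 83q_Y − q_Y².
∂π/∂q_Y = 289 − 12q_Y − 5q_Z = 0, so q_Y = 289/12 − (5/12)q_Z.
By symmetry q_Z = q_Y; substituting into the reaction function, (17/12)q_Y = 289/12 and q_Y = 17.
Total export volume: 17 + 17 = 34.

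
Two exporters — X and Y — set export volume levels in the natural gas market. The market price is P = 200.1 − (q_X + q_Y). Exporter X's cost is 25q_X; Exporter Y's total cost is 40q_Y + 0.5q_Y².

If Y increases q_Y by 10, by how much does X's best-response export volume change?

Exporter X's profit: π = q_X(200.1 − (q_X + q_Y)) − 25q_X.
∂π/∂q_X = 175.1 − 2q_X − q_Y = 0, so q_X = 87.55 − 0.5q_Y.
The reaction-function slope is −0.5, so a 10-unit rise in q_Y moves q_X by −0.5 × 10 = −5. X's best response falls — the actions are strategic substitutes.

-5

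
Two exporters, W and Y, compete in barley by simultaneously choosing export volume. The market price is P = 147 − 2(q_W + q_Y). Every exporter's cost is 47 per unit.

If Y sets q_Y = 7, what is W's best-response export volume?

21.5

Exporter W's profit: π = q_W(147 − 2(q_W + q_Y)) − 47q_W.
∂π/∂q_W = 100 − 4q_W − 2q_Y = 0, so q_W = 25 − 0.5q_Y.
At q_Y = 7: q_W = 25 − 0.5·7 = 21.5.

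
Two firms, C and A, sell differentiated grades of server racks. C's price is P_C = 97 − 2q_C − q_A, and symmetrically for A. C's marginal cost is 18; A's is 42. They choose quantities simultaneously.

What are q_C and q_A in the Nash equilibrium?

Firm C's profit: π = q_C(97 − 2q_C − q_A) − 18q_C.
∂π/∂q_C = 79 − 4q_C − q_A = 0 ⇒ q_C = 19.75 − 0.25q_A.
Similarly q_A = 13.75 − 0.25q_C.
Substituting the second reaction function into the first: q_C = 19.75 − 0.25(13.75 − 0.25q_C), which gives 0.9375q_C = 16.3125 ⇒ q_C = 17.4.
Then q_A = 13.75 − 0.25·17.4 = 9.4.

17.4, 9.4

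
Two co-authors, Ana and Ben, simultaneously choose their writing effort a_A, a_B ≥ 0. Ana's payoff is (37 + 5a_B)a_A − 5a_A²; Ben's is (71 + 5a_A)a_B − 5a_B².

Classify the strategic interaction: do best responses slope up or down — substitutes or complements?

Expanding Ana's payoff: 37a_A + 5a_Ba_A − 5a_A².
∂π/∂a_A = 37 + 5a_B − 10a_A = 0, so a_A = 3.7 + 0.5a_B.
The best-response slope da_A/da_B = 0.5 > 0: the reaction function is upward-sloping, so the choices are strategic complements.

strategic complements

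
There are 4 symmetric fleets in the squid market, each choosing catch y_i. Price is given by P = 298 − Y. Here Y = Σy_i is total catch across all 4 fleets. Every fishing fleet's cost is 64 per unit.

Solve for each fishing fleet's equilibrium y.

A representative fishing fleet's profit is π_i = y_i(298 − Y) − 64y_i, with Y = y_i + Σ_{j≠i} y_j.
First-order condition: 234 − 2y_i − Σ_{j≠i} y_j = 0.
Imposing symmetry (y_j = y for all j) turns Σ_{j≠i} y_j into 3y, so 234 = 5y and y = 46.8.

46.8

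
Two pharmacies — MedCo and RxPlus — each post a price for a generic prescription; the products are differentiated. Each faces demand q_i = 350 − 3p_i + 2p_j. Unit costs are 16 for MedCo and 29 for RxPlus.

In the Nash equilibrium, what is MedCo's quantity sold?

MedCo's profit: π = (p_{MedCo} − 16)(350 − 3p_{MedCo} + 2p_{RxPlus}).
∂π/∂p_{MedCo} = 398 − 6p_{MedCo} + 2p_{RxPlus} = 0 ⇒ p_{MedCo} = 199/3 + (1/3)p_{RxPlus}.
Similarly p_{RxPlus} = 437/6 + (1/3)p_{MedCo}.
Solving the two reaction functions simultaneously: (1 − (1/3)(1/3))p_{MedCo} = 199/3 + (1/3)·(437/6), so (8/9)p_{MedCo} = 1631/18 and p_{MedCo} = 101.9375.
Then p_{RxPlus} = 437/6 + (1/3)·101.9375 = 106.8125.
q_{MedCo} = 350 − 3·101.9375 + 2·106.8125 = 257.8125.

257.8125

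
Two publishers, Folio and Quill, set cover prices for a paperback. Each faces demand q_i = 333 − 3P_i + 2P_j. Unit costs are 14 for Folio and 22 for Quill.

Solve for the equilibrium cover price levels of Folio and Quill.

Folio's profit: π = (P_{Folio} − 14)(333 − 3P_{Folio} + 2P_{Quill}).
∂π/∂P_{Folio} = 375 − 6P_{Folio} + 2P_{Quill} = 0 ⇒ P_{Folio} = 62.5 + (1/3)P_{Quill}.
Similarly P_{Quill} = 66.5 + (1/3)P_{Folio}.
Plugging P_{Quill} into Folio's best response: P_{Folio} = 62.5 + (1/3)(66.5 + (1/3)P_{Folio}) ⇒ (8/9)P_{Folio} = 254/3, so P_{Folio} = 95.25.
Then P_{Quill} = 66.5 + (1/3)·95.25 = 98.25.

95.25, 98.25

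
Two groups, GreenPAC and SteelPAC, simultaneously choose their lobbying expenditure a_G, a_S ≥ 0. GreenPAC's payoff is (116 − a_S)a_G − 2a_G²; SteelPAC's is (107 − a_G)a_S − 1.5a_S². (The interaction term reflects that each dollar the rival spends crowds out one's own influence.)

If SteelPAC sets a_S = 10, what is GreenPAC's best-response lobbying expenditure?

26.5

Expanding GreenPAC's payoff: 116a_G − a_Sa_G − 2a_G².
∂π/∂a_G = 116 − a_S − 4a_G = 0, so a_G = 29 − 0.25a_S.
At a_S = 10: a_G = 29 − 0.25·10 = 26.5.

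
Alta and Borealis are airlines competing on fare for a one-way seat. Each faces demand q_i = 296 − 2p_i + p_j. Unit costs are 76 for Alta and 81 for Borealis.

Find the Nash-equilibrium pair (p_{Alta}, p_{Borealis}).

150, 152

Alta's profit: π = (p_{Alta} − 76)(296 − 2p_{Alta} + p_{Borealis}).
∂π/∂p_{Alta} = 448 − 4p_{Alta} + p_{Borealis} = 0 ⇒ p_{Alta} = 112 + 0.25p_{Borealis}.
Similarly p_{Borealis} = 114.5 + 0.25p_{Alta}.
Substituting the second reaction function into the first: p_{Alta} = 112 + 0.25(114.5 + 0.25p_{Alta}), which gives 0.9375p_{Alta} = 140.625 ⇒ p_{Alta} = 150.
Then p_{Borealis} = 114.5 + 0.25·150 = 152.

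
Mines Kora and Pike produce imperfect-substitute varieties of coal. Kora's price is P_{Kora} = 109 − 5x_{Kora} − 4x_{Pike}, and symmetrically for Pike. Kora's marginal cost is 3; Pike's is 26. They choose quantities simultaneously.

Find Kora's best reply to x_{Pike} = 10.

Mine Kora's profit: π = x_{Kora}(109 − 5x_{Kora} − 4x_{Pike}) − 3x_{Kora}.
∂π/∂x_{Kora} = 106 − 10x_{Kora} − 4x_{Pike} = 0 ⇒ x_{Kora} = 10.6 − 0.4x_{Pike}.
At x_{Pike} = 10: x_{Kora} = 10.6 − 0.4·10 = 6.6.

6.6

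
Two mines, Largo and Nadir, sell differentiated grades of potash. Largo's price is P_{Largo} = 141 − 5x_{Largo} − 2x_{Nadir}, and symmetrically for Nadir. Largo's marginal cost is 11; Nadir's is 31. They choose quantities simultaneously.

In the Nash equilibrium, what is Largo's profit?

Mine Largo's profit: π = x_{Largo}(141 − 5x_{Largo} − 2x_{Nadir}) − 11x_{Largo}.
∂π/∂x_{Largo} = 130 − 10x_{Largo} − 2x_{Nadir} = 0 ⇒ x_{Largo} = 13 − 0.2x_{Nadir}.
Similarly x_{Nadir} = 11 − 0.2x_{Largo}.
Solving the two reaction functions simultaneously: (1 − (−0.2)(−0.2))x_{Largo} = 13 − 0.2·11, so 0.96x_{Largo} = 10.8 and x_{Largo} = 11.25.
Then x_{Nadir} = 11 − 0.2·11.25 = 8.75.
P_{Largo} = 141 − 5·11.25 − 2·8.75 = 67.25.
Profit = (67.25 − 11)·11.25 = 632.8125.

632.8125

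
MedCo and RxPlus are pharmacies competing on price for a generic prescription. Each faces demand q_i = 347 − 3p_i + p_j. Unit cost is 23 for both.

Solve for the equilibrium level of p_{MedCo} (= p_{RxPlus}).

MedCo's profit: π = (p_{MedCo} − 23)(347 − 3p_{MedCo} + p_{RxPlus}).
∂π/∂p_{MedCo} = 416 − 6p_{MedCo} + p_{RxPlus} = 0 ⇒ p_{MedCo} = 208/3 + (1/6)p_{RxPlus}.
By symmetry p_{RxPlus} = p_{MedCo}; substituting into the reaction function, (5/6)p_{MedCo} = 208/3 and p_{MedCo} = 83.2.

83.2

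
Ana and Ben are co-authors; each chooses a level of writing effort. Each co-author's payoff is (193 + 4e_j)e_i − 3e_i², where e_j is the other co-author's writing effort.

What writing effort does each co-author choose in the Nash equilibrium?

Ana's payoff is (193 + 4e_B)e_A − 3e_A².
∂π/∂e_A = 193 + 4e_B − 6e_A = 0, so e_A = 193/6 + (2/3)e_B.
Setting e_A = e_B in the reaction function: e_A = 193/6 + (2/3)e_A, so e_A = (193/6) / (1/3) = 96.5.

96.5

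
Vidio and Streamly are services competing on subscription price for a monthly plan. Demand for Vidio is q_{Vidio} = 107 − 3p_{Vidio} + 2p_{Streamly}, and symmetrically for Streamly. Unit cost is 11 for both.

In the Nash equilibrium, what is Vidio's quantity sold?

Vidio's profit: π = (p_{Vidio} − 11)(107 − 3p_{Vidio} + 2p_{Streamly}).
∂π/∂p_{Vidio} = 140 − 6p_{Vidio} + 2p_{Streamly} = 0 ⇒ p_{Vidio} = 70/3 + (1/3)p_{Streamly}.
By symmetry p_{Streamly} = p_{Vidio}; substituting into the reaction function, (2/3)p_{Vidio} = 70/3 and p_{Vidio} = 35.
q_{Vidio} = 107 − 3·35 + 2·35 = 72.

72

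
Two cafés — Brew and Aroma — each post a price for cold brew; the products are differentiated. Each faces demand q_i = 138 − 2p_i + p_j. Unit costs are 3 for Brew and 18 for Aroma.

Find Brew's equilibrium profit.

Brew's profit: π = (p_{Brew} − 3)(138 − 2p_{Brew} + p_{Aroma}).
∂π/∂p_{Brew} = 144 − 4p_{Brew} + p_{Aroma} = 0 ⇒ p_{Brew} = 36 + 0.25p_{Aroma}.
Similarly p_{Aroma} = 43.5 + 0.25p_{Brew}.
Plugging p_{Aroma} into Brew's best response: p_{Brew} = 36 + 0.25(43.5 + 0.25p_{Brew}) ⇒ 0.9375p_{Brew} = 46.875, so p_{Brew} = 50.
Then p_{Aroma} = 43.5 + 0.25·50 = 56.
q_{Brew} = 138 − 2·50 + 56 = 94.
Profit = (50 − 3)·94 = 4418.

4418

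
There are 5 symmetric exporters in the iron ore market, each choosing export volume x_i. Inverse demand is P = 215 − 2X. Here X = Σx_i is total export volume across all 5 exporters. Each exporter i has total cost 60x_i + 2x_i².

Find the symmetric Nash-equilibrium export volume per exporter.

A representative exporter's profit is π_i = x_i(215 − 2X) − 60x_i − 2x_i², with X = x_i + Σ_{j≠i} x_j.
First-order condition: 155 − 8x_i − 2Σ_{j≠i} x_j = 0.
Imposing symmetry (x_j = x for all j) turns Σ_{j≠i} x_j into 4x, so 155 = 16x and x = 9.6875.

9.6875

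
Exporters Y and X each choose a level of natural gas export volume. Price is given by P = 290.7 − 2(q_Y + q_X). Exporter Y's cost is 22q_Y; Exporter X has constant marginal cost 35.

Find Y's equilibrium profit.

Exporter Y's profit: π = q_Y(290.7 − 2(q_Y + q_X)) − 22q_Y.
∂π/∂q_Y = 268.7 − 4q_Y − 2q_X = 0, so q_Y = 67.175 − 0.5q_X.
By the same steps for X: q_X = 63.925 − 0.5q_Y.
Plugging q_X into Y's best response: q_Y = 67.175 − 0.5(63.925 − 0.5q_Y) ⇒ 0.75q_Y = 35.2125, so q_Y = 46.95.
Then q_X = 63.925 − 0.5·46.95 = 40.45.
Price P = 290.7 − 2·87.4 = 115.9.
Y's profit: (115.9 − 22)·46.95 = 4408.605.

4408.605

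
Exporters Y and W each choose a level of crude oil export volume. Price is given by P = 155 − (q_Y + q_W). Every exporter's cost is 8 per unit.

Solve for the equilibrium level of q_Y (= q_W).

49

Exporter Y's profit: π = q_Y(155 − (q_Y + q_W)) − 8q_Y.
∂π/∂q_Y = 147 − 2q_Y − q_W = 0, so q_Y = 73.5 − 0.5q_W.
Setting q_Y = q_W in the reaction function: q_Y = 73.5 − 0.5q_Y, so q_Y = 73.5 / 1.5 = 49.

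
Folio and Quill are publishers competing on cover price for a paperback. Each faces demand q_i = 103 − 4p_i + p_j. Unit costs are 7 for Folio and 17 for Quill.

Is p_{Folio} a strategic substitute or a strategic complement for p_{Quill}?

strategic complements

Folio's profit: π = (p_{Folio} − 7)(103 − 4p_{Folio} + p_{Quill}).
∂π/∂p_{Folio} = 131 − 8p_{Folio} + p_{Quill} = 0 ⇒ p_{Folio} = 16.375 + 0.125p_{Quill}.
The best-response slope dp_{Folio}/dp_{Quill} = 0.125 > 0: the reaction function is upward-sloping, so the choices are strategic complements.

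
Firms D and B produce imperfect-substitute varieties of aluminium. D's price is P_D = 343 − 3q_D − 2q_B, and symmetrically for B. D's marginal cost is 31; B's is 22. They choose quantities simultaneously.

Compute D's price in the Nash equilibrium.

146.3125

Firm D's profit: π = q_D(343 − 3q_D − 2q_B) − 31q_D.
∂π/∂q_D = 312 − 6q_D − 2q_B = 0 ⇒ q_D = 52 − (1/3)q_B.
Similarly q_B = 53.5 − (1/3)q_D.
Solving the two reaction functions simultaneously: (1 − (−1/3)(−1/3))q_D = 52 − (1/3)·53.5, so (8/9)q_D = 205/6 and q_D = 38.4375.
Then q_B = 53.5 − (1/3)·38.4375 = 40.6875.
P_D = 343 − 3·38.4375 − 2·40.6875 = 146.3125.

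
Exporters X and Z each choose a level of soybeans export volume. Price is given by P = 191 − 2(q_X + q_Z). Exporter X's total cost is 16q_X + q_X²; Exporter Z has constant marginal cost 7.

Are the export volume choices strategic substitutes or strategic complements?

Exporter X's profit: π = q_X(191 − 2(q_X + q_Z)) − 16q_X − q_X².
∂π/∂q_X = 175 − 6q_X − 2q_Z = 0, so q_X = 175/6 − (1/3)q_Z.
The best-response slope dq_X/dq_Z = −1/3 < 0: the reaction function is downward-sloping, so the choices are strategic substitutes.

strategic substitutes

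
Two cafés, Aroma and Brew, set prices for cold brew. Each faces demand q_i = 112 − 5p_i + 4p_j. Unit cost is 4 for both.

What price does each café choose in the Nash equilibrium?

22

Aroma's profit: π = (p_{Aroma} − 4)(112 − 5p_{Aroma} + 4p_{Brew}).
∂π/∂p_{Aroma} = 132 − 10p_{Aroma} + 4p_{Brew} = 0 ⇒ p_{Aroma} = 13.2 + 0.4p_{Brew}.
Setting p_{Aroma} = p_{Brew} in the reaction function: p_{Aroma} = 13.2 + 0.4p_{Aroma}, so p_{Aroma} = 13.2 / 0.6 = 22.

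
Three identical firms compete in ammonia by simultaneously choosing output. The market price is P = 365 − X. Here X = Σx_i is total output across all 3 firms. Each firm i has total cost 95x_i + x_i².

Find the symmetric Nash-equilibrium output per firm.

45

A representative firm's profit is π_i = x_i(365 − X) − 95x_i − x_i², with X = x_i + Σ_{j≠i} x_j.
First-order condition: 270 − 4x_i − Σ_{j≠i} x_j = 0.
With identical firms, set every x_j = x: then 270 − 4x − 2x = 0, i.e. x = 270/6 = 45.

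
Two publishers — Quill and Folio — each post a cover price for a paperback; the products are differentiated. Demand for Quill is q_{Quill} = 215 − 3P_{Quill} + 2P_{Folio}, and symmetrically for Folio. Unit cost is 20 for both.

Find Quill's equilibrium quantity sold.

146.25

Quill's profit: π = (P_{Quill} − 20)(215 − 3P_{Quill} + 2P_{Folio}).
∂π/∂P_{Quill} = 275 − 6P_{Quill} + 2P_{Folio} = 0 ⇒ P_{Quill} = 275/6 + (1/3)P_{Folio}.
By symmetry P_{Folio} = P_{Quill}; substituting into the reaction function, (2/3)P_{Quill} = 275/6 and P_{Quill} = 68.75.
q_{Quill} = 215 − 3·68.75 + 2·68.75 = 146.25.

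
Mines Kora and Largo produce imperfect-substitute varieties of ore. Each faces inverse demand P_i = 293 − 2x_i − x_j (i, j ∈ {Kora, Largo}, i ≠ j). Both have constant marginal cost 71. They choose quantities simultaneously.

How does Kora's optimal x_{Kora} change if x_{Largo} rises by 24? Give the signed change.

Mine Kora's profit: π = x_{Kora}(293 − 2x_{Kora} − x_{Largo}) − 71x_{Kora}.
∂π/∂x_{Kora} = 222 − 4x_{Kora} − x_{Largo} = 0 ⇒ x_{Kora} = 55.5 − 0.25x_{Largo}.
The reaction-function slope is −0.25, so a 24-unit rise in x_{Largo} moves x_{Kora} by −0.25 × 24 = −6. Kora's best response falls — the actions are strategic substitutes.

-6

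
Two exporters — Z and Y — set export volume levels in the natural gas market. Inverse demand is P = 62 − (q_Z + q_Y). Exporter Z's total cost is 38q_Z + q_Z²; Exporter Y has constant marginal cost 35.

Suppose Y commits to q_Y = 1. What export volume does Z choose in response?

5.75

Exporter Z's profit: π = q_Z(62 − (q_Z + q_Y)) − 38q_Z − q_Z².
∂π/∂q_Z = 24 − 4q_Z − q_Y = 0, so q_Z = 6 − 0.25q_Y.
At q_Y = 1: q_Z = 6 − 0.25·1 = 5.75.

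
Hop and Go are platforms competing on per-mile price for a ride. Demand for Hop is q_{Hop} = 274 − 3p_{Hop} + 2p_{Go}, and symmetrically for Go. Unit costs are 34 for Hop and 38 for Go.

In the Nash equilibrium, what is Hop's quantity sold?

Hop's profit: π = (p_{Hop} − 34)(274 − 3p_{Hop} + 2p_{Go}).
∂π/∂p_{Hop} = 376 − 6p_{Hop} + 2p_{Go} = 0 ⇒ p_{Hop} = 188/3 + (1/3)p_{Go}.
Similarly p_{Go} = 194/3 + (1/3)p_{Hop}.
Substituting the second reaction function into the first: p_{Hop} = 188/3 + (1/3)(194/3 + (1/3)p_{Hop}), which gives (8/9)p_{Hop} = 758/9 ⇒ p_{Hop} = 94.75.
Then p_{Go} = 194/3 + (1/3)·94.75 = 96.25.
q_{Hop} = 274 − 3·94.75 + 2·96.25 = 182.25.

182.25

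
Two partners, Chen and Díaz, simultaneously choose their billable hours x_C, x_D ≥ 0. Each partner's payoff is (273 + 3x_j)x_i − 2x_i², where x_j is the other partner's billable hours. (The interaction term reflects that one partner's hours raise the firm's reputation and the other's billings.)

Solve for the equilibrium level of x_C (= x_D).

Chen's payoff is (273 + 3x_D)x_C − 2x_C².
∂π/∂x_C = 273 + 3x_D − 4x_C = 0, so x_C = 68.25 + 0.75x_D.
The game is symmetric, so in equilibrium x_D = x_C: the reaction function gives 0.25x_C = 68.25, hence x_C = 273.

273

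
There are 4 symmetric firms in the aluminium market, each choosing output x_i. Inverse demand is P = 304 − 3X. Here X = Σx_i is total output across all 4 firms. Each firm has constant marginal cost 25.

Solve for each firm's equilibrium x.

18.6

A representative firm's profit is π_i = x_i(304 − 3X) − 25x_i, with X = x_i + Σ_{j≠i} x_j.
First-order condition: 279 − 6x_i − 3Σ_{j≠i} x_j = 0.
In a symmetric equilibrium every firm chooses the same x, so Σ_{j≠i} x_j = 3x. The condition becomes 279 − 15x = 0, giving x = 279/15 = 18.6.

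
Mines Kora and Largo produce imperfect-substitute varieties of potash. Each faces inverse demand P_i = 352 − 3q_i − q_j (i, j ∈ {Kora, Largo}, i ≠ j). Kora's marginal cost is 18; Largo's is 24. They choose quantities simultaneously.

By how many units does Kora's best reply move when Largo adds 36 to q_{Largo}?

-6

Mine Kora's profit: π = q_{Kora}(352 − 3q_{Kora} − q_{Largo}) − 18q_{Kora}.
∂π/∂q_{Kora} = 334 − 6q_{Kora} − q_{Largo} = 0 ⇒ q_{Kora} = 167/3 − (1/6)q_{Largo}.
The reaction-function slope is −1/6, so a 36-unit rise in q_{Largo} moves q_{Kora} by −1/6 × 36 = −6. Kora's best response falls — the actions are strategic substitutes.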